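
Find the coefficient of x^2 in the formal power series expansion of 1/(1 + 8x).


Write 1/(1 + c x) = 1/(1 - (-c) x) and apply the geometric-series identity
1/(1 - y) = sum_{k>=0} y^k to get 1/(1 + c x) = sum_{k>=0} (-c)^k x^k.
So the coefficient of x^k is (-c)^k = (-1)^k * c^k.
Here c = 8 and k = 2:
(-8)^2 = 1 * 64 = 64

64


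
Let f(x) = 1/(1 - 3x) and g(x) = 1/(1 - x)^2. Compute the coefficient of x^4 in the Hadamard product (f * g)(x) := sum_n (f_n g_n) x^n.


f has coefficients f_k = 3^k. For g = 1/(1 - x)^2 the coefficient is g_k = C(k + 1, 1) = k + 1. The Hadamard coefficient is (f * g)_k = 3^k * (k + 1).
For k = 4: 3^4 * 5 = 81 * 5 = 405.

405


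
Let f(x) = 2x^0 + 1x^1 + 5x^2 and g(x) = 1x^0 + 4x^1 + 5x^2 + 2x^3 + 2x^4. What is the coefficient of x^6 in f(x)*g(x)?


Cauchy product at x^6:
5*2
= 10

10


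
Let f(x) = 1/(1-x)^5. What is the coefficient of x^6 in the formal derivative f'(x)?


Differentiate: d/dx [ 1/(1-x)^r ] = r / (1-x)^(r+1).
Here r = 5, so f'(x) = 5 / (1-x)^6.
The expansion of 1/(1-x)^(r+1) has coefficient of x^n equal to C(n+r, r).
So the coefficient of x^6 in f'(x) is
5 * C(11, 5) = 5 * 462 = 2310

2310


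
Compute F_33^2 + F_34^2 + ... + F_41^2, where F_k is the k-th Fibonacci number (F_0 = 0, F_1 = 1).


There is a standard identity sum_{k=0}^{N} F_k^2 = F_N * F_{N+1} (proved inductively from the telescoping relation F_k^2 = F_k F_{k+1} - F_{k-1} F_k). Then
sum_{k=33}^{41} F_k^2 = F_41 F_42 - F_32 F_33.
Computing: F_41 = 165580141, F_42 = 267914296, F_32 = 2178309, F_33 = 3524578.
Sum = 165580141 * 267914296 - 2178309 * 3524578 = 44353609287617134.

44353609287617134


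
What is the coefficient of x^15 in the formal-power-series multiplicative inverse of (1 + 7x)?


The inverse is 1/(1 + 7x). Apply the geometric identity 1/(1 - y) = sum_{k>=0} y^k with y = -7x:
1/(1 + 7x) = sum_{k>=0} (-7)^k x^k.
So the coefficient of x^15 is (-7)^15 = -4747561509943.

-4747561509943


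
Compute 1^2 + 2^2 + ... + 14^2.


This power sum has a closed form given by Faulhaber's formula
sum_{k=1}^{m} k^p = (1 / (p + 1)) * sum_{j=0}^{p} C(p + 1, j) B_j m^(p + 1 - j),
but for small m direct computation is fastest:
1 + 4 + 9 + 16 + 25 + 36 + 49 + 64 + 81 + 100 + 121 + 144 + 169 + 196 = 1015.

1015


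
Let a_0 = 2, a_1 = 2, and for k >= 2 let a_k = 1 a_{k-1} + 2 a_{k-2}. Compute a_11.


Iterating the recurrence forward:
a_0 = 2
a_1 = 2
a_2 = 1*2 + 2*2 = 6
a_3 = 1*6 + 2*2 = 10
a_4 = 1*10 + 2*6 = 22
a_5 = 1*22 + 2*10 = 42
a_6 = 1*42 + 2*22 = 86
a_7 = 1*86 + 2*42 = 170
a_8 = 1*170 + 2*86 = 342
a_9 = 1*342 + 2*170 = 682
a_10 = 1*682 + 2*342 = 1366
a_11 = 1*1366 + 2*682 = 2730
So a_11 = 2730.

2730


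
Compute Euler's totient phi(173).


phi(n) counts integers in [1, n] coprime to n. Using the multiplicative formula phi(n) = n * prod_{p | n} (1 - 1/p):
173 = 173, so
phi(173) = 173 * (1 - 1/173) = 172.

172


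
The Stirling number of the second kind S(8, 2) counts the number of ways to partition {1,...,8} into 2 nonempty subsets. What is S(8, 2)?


Using the explicit formula S(n,k) = (1/k!) sum_{j=0}^{k} (-1)^(k-j) C(k,j) j^n:
S(8, 2) = 127
Equivalently, S(n,k) is n! times the coefficient of x^n in the EGF (e^x - 1)^k / k!.

127


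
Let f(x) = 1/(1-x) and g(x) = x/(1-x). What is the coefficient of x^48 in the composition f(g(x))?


First simplify the composition: f(g(x)) = 1/(1 - x/(1-x)) = (1-x)/((1-x) - x) = (1-x)/(1-2x).
Now extract the coefficient. Write (1-x)/(1-2x) = 1/(1-2x) - x/(1-2x).
The coefficient of x^n in 1/(1-2x) is 2^n, and in x/(1-2x) is 2^(n-1) (for n >= 1).
So the coefficient of x^48 is 2^48 - 2^47 = 281474976710656 - 140737488355328 = 140737488355328.

140737488355328


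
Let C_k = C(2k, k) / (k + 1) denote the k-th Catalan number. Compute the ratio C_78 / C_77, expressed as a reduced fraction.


Using C_k = (2k)! / (k! (k+1)!), the ratio C_{k+1}/C_k simplifies to
C_{k+1}/C_k = [(2k+2)! / ((k+1)! (k+2)!)] * [k! (k+1)! / (2k)!]
 = (2k+2)(2k+1) / ((k+1)(k+2)) = 2(2k+1) / (k+2).
For k = 77: 2(2*77 + 1) / (77 + 2) = 310/79 = 310/79.

310/79


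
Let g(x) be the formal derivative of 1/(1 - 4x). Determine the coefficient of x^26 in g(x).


Differentiate termwise: d/dx sum_{k>=0} 4^k x^k = sum_{k>=1} k 4^k x^(k-1) = sum_{j>=0} (j+1) 4^(j+1) x^j.
Equivalently, d/dx [1/(1 - 4x)] = 4/(1 - 4x)^2.
For j = 26: 27 * 4^27 = 27 * 18014398509481984 = 486388759756013568.

486388759756013568


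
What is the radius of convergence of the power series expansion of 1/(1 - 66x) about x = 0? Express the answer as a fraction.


Expanding 1/(1 - 66x) = sum_{k>=0} 66^k x^k, the series converges when |66x| < 1, i.e., |x| < 1/66.
So the radius of convergence is 1/66 = 1/66.

1/66


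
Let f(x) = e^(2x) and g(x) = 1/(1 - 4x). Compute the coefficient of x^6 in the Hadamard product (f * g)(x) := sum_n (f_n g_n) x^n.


Expanding: f_k = 2^k/k! (from e^(2x)) and g_k = 4^k (from 1/(1 - 4x)). So the Hadamard coefficient (f * g)_k = 2^k 4^k / k! = (8)^k / k!.
For k = 6: 8^6/6! = 262144/720 = 16384/45.

16384/45


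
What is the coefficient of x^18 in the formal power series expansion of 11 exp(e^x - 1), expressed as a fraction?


exp(e^x - 1) is the exponential generating function for the Bell numbers Bell_k: exp(e^x - 1) = sum_{k>=0} Bell_k x^k / k!.
So the coefficient of x^18 in 11 exp(e^x - 1) is 11 Bell_18 / 18!.
Computing: Bell_18 = 682076806159 and 18! = 6402373705728000, giving
11 * 682076806159/6402373705728000 = 97439543737/83147710464000.

97439543737/83147710464000


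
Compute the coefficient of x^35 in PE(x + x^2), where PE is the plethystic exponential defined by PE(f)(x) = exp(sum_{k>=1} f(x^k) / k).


With f(x) = x + x^2, the exponent is sum_{k>=1} (x^k + x^(2k)) / k = -ln(1 - x) - ln(1 - x^2). Exponentiating:
PE(x + x^2) = 1 / ((1 - x)(1 - x^2)).
This is the generating function for partitions of n into parts of size 1 or 2. The number of 2's can be any j in 0..17, and the rest are 1's, so
[x^35] = floor(35/2) + 1 = 18.

18


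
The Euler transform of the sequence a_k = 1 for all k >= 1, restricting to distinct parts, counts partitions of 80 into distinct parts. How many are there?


Partitions of 80 into distinct parts can be computed via generating function.
Product (1+x)(1+x^2)(1+x^3)...
The coefficient of x^80 = 77312

77312


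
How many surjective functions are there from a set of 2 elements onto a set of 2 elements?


By inclusion-exclusion on which target elements are missed, the number of surjections from an n-set onto a k-set is
surj(n, k) = sum_{j=0}^{k} (-1)^j C(k, j) (k - j)^n.
Equivalently surj(n, k) = k! * S(n, k), where S(n, k) is the Stirling number of the second kind.
For n = 2, k = 2:
S(2, 2) = 1, so
surj = 2! * 1 = 2 * 1 = 2.

2


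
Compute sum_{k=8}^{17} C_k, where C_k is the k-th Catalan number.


C_8 through C_17: 1430, 4862, 16796, 58786, 208012, 742900, 2674440, 9694845, 35357670, 129644790
Sum = 1430 + 4862 + 16796 + 58786 + 208012 + 742900 + 2674440 + 9694845 + 35357670 + 129644790
= 178404531

178404531


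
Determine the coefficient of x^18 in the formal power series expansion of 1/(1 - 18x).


The geometric series identity gives 1/(1 - c x) = sum_{k>=0} c^k x^k, so the coefficient of x^k is c^k.
Here c = 18 and k = 18.
Computing: 18^18 = 39346408075296537575424

39346408075296537575424


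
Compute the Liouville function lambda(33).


The Liouville function is lambda(k) = (-1)^Omega(k), where Omega(k) counts the prime factors of k with multiplicity.
Factoring: 33 = 3 * 11, so Omega(33) = 2.
lambda(33) = (-1)^2 = 1.

1


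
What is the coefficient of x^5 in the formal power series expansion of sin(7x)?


The Maclaurin series is sin(t) = sum_{k>=0} (-1)^k t^(2k+1) / (2k+1)!, so substituting t = 7x, only odd powers of x are nonzero, with coefficient of x^(2k+1) equal to (-1)^k 7^(2k+1) / (2k+1)!.
Write 5 = 2*2 + 1, giving the coefficient (-1)^2 * 7^5 / 5! = 16807/120 = 16807/120.

16807/120


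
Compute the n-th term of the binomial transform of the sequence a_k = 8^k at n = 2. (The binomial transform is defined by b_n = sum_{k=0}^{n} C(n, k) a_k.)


With a_k = 8^k, b_n = sum_{k=0}^{n} C(n, k) 8^k = (1 + 8)^n by the binomial theorem.
For n = 2: (1 + 8)^2 = 9^2 = 81.

81


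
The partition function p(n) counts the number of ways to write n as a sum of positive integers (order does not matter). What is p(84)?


Using the generating function prod_{k>=1} 1/(1-x^k), we compute p(84).
By dynamic programming over parts 1 through 84:
p(84) = 26543660

26543660


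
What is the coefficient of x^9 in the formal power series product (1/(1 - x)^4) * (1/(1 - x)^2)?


Combine the factors: (1/(1 - x)^4) * (1/(1 - x)^2) = 1/(1 - x)^6.
Then use 1/(1 - x)^r = sum_{k>=0} C(k + r - 1, r - 1) x^k with r = 6 and k = 9:
C(14, 5) = 2002.

2002


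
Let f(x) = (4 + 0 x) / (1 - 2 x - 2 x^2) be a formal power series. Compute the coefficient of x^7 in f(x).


Write f(x) = sum_{k>=0} a_k x^k. Multiplying both sides by 1 - 2 x - 2 x^2 gives
(1 - 2 x - 2 x^2) sum_{k>=0} a_k x^k = 4 + 0 x.
Matching coefficients:
 x^0: a_0 = 4
 x^1: a_1 - 2 a_0 = 0  =>  a_1 = 2*4 + 0 = 8
 x^k (k >= 2): a_k = 2 a_{k-1} + 2 a_{k-2}.
Iterating: a_2 = 24, a_3 = 64, a_4 = 176, a_5 = 480, a_6 = 1312, a_7 = 3584.
So the coefficient of x^7 is 3584.

3584


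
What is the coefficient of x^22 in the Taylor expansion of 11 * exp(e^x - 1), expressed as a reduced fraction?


exp(e^x - 1) = sum_{k>=0} Bell_k x^k / k!, where Bell_k is the k-th Bell number.
So the coefficient of x^22 is 11 * Bell_22 / 22!.
Computing: Bell_22 = 4506715738447323 and 22! = 1124000727777607680000, giving
11 * 4506715738447323/1124000727777607680000 = 88366975263673/2003566359674880000.

88366975263673/2003566359674880000


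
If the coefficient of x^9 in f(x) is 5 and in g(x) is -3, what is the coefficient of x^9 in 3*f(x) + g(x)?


Scalar multiplication scales coefficients: 3 * 5 = 15.
Then add the g coefficient: 15 + -3
= 12

12


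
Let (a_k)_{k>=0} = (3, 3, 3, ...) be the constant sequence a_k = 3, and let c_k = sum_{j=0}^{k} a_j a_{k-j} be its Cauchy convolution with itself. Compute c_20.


Since a_j = 3 for all j >= 0, the convolution sum becomes
c_k = sum_{j=0}^{k} 3 * 3 = 9 * (k + 1).
Equivalently, the generating function of (a_k) is 3/(1 - x) and its square is 9/(1 - x)^2 = sum_{k>=0} 9(k + 1) x^k.
For k = 20: 9 * 21 = 189.

189


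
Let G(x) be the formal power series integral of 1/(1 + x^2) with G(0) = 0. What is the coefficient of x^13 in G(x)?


1/(1 + x^2) = sum_{j>=0} (-1)^j x^(2j). Integrating termwise with G(0) = 0:
G(x) = sum_{j>=0} (-1)^j x^(2j+1) / (2j+1) = arctan(x).
Only odd powers are nonzero. For x^13 write 13 = 2*6 + 1, giving
(-1)^6 / 13 = 1/13 = 1/13.

1/13


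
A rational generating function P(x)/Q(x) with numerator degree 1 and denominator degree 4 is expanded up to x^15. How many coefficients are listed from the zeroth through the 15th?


Expanding up to x^15 gives the coefficients for x^0, x^1, ..., x^15.
That is 15 + 1 = 16 coefficients in total.

16


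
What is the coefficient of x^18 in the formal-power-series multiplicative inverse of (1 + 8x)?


The inverse is 1/(1 + 8x). Apply the geometric identity 1/(1 - y) = sum_{k>=0} y^k with y = -8x:
1/(1 + 8x) = sum_{k>=0} (-8)^k x^k.
So the coefficient of x^18 is (-8)^18 = 18014398509481984.

18014398509481984


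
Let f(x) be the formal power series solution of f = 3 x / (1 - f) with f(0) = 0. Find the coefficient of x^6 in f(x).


Apply Lagrange inversion: f = 3 x * phi(f) with phi(t) = 1/(1 - t), so
[x^n] f = 3^n * (1/n) [t^(n-1)] phi(t)^n = 3^n * (1/n) [t^(n-1)] (1 - t)^(-n) = 3^n * (1/n) C(2n - 2, n - 1) = 3^n * C_{n-1}.
For n = 6: C_5 = C(10, 5) / 6 = 252/6 = 42.
With the 3^6 = 729 factor, the coefficient is 729 * 42 = 30618.

30618


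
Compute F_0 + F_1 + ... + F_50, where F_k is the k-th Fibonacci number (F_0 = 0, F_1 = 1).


Use the identity sum_{k=0}^{N} F_k = F_{N+2} - 1 (which follows from F_{k+2} - F_{k+1} = F_k). Then
sum_{k=0}^{50} F_k = (F_{52} - 1) - (F_{1} - 1) = F_{52} - F_{1}.
Computing: F_{52} = 32951280099, F_{1} = 1, so
Sum = 32951280099 - 1 = 32951280098.

32951280098


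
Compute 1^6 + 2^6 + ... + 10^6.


This power sum has a closed form given by Faulhaber's formula
sum_{k=1}^{m} k^p = (1 / (p + 1)) * sum_{j=0}^{p} C(p + 1, j) B_j m^(p + 1 - j),
but for small m direct computation is fastest:
1 + 64 + 729 + 4096 + 15625 + 46656 + 117649 + 262144 + 531441 + 1000000 = 1978405.

1978405


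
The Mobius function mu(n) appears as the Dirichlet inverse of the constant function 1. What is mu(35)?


35 = 5 * 7 (all distinct primes).
mu(35) = (-1)^2 = 1

1


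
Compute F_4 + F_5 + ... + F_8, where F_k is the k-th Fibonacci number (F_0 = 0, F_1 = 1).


Use the identity sum_{k=0}^{N} F_k = F_{N+2} - 1 (which follows from F_{k+2} - F_{k+1} = F_k). Then
sum_{k=4}^{8} F_k = (F_{10} - 1) - (F_{5} - 1) = F_{10} - F_{5}.
Computing: F_{10} = 55, F_{5} = 5, so
Sum = 55 - 5 = 50.

50


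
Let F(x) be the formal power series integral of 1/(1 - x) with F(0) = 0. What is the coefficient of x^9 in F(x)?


1/(1 - x) = sum_{k>=0} x^k. Integrating termwise and using F(0) = 0 gives
F(x) = sum_{k>=0} x^(k+1) / (k+1) = sum_{m>=1} x^m / m = -ln(1 - x).
So the coefficient of x^9 is 1/9 = 1/9.

1/9


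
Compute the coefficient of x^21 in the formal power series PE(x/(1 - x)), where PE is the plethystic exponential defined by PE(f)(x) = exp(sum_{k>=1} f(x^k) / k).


For f(x) = x/(1 - x) we have
sum_{k>=1} f(x^k) / k = sum_{k>=1} (1/k) * x^k / (1 - x^k) = sum_{k, m >= 1} x^(k m) / k,
which after exponentiating simplifies to
PE(x/(1 - x)) = prod_{k>=1} 1 / (1 - x^k).
This is the generating function for the partition function p(n), so the coefficient of x^21 is p(21).
Computing p(21) by dynamic programming over parts 1, 2, ..., 21: p(21) = 792.

792


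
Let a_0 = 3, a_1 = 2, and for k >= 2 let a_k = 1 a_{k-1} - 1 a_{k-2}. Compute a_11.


Iterating the recurrence forward:
a_0 = 3
a_1 = 2
a_2 = 1*2 - 1*3 = -1
a_3 = 1*-1 - 1*2 = -3
a_4 = 1*-3 - 1*-1 = -2
a_5 = 1*-2 - 1*-3 = 1
a_6 = 1*1 - 1*-2 = 3
a_7 = 1*3 - 1*1 = 2
a_8 = 1*2 - 1*3 = -1
a_9 = 1*-1 - 1*2 = -3
a_10 = 1*-3 - 1*-1 = -2
a_11 = 1*-2 - 1*-3 = 1
So a_11 = 1.

1


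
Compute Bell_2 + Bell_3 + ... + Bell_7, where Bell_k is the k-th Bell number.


Recall Bell_k counts set partitions of a k-set (with Bell_0 = 1 by convention).
Bell_2 through Bell_7: 2, 5, 15, 52, 203, 877
Sum = 2 + 5 + 15 + 52 + 203 + 877 = 1154.

1154


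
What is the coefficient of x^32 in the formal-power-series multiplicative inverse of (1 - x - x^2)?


Let the inverse be f(x) = sum_{k>=0} a_k x^k. From f(x) * (1 - x - x^2) = 1 and matching coefficients:
 x^0: a_0 = 1.
 x^1: a_1 - a_0 = 0, so a_1 = 1.
 x^k (k >= 2): a_k - a_{k-1} - a_{k-2} = 0, i.e. a_k = a_{k-1} + a_{k-2}.
This is the Fibonacci-type recurrence shifted so that a_0 = a_1 = 1.
Iterating: a_0=1, a_1=1, a_2=2, a_3=3, a_4=5, a_5=8, a_6=13, a_7=21, a_8=34, a_9=55, ...
a_32 = 3524578.

3524578


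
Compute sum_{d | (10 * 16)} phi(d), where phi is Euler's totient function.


First, 10 * 16 = 160. One classical identity is sum_{d | n} phi(d) = n (each k in [1, n] has a unique gcd with n, and among the k's with gcd(k, n) = n/d there are phi(d) of them). So the sum equals 160. We also verify directly:
Divisors of 160: 1, 2, 4, 5, 8, 10, 16, 20, 32, 40, 80, 160.
phi values: 1, 1, 2, 4, 4, 4, 8, 8, 16, 16, 32, 64.
Sum = 160.

160


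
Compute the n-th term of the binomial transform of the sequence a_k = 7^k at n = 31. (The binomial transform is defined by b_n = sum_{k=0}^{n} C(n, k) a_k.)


With a_k = 7^k, b_n = sum_{k=0}^{n} C(n, k) 7^k = (1 + 7)^n by the binomial theorem.
For n = 31: (1 + 7)^31 = 8^31 = 9903520314283042199192993792.

9903520314283042199192993792


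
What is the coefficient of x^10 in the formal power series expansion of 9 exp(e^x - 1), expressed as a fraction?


exp(e^x - 1) is the exponential generating function for the Bell numbers Bell_k: exp(e^x - 1) = sum_{k>=0} Bell_k x^k / k!.
So the coefficient of x^10 in 9 exp(e^x - 1) is 9 Bell_10 / 10!.
Computing: Bell_10 = 115975 and 10! = 3628800, giving
9 * 115975/3628800 = 4639/16128.

4639/16128


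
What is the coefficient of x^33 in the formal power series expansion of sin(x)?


The Maclaurin series is sin(t) = sum_{k>=0} (-1)^k t^(2k+1) / (2k+1)!, so substituting t = x, only odd powers of x are nonzero, with coefficient of x^(2k+1) equal to (-1)^k / (2k+1)!.
Write 33 = 2*16 + 1, giving the coefficient (-1)^16 / 33! = 1/8683317618811886495518194401280000000 = 1/8683317618811886495518194401280000000.

1/8683317618811886495518194401280000000


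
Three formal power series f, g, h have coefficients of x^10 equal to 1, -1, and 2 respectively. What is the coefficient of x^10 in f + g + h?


Series addition is componentwise:
1 + -1 + 2
= 2

2


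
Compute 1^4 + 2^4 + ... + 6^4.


This power sum has a closed form given by Faulhaber's formula
sum_{k=1}^{m} k^p = (1 / (p + 1)) * sum_{j=0}^{p} C(p + 1, j) B_j m^(p + 1 - j),
but for small m direct computation is fastest:
1 + 16 + 81 + 256 + 625 + 1296 = 2275.

2275


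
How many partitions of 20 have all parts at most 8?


Using the generating function (1-x)^(-1)(1-x^2)^(-1)...(1-x^8)^(-1),
the coefficient of x^20 counts these restricted partitions.
Result = 434

434


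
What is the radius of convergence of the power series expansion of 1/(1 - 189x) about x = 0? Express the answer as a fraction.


Expanding 1/(1 - 189x) = sum_{k>=0} 189^k x^k, the series converges when |189x| < 1, i.e., |x| < 1/189.
So the radius of convergence is 1/189 = 1/189.

1/189


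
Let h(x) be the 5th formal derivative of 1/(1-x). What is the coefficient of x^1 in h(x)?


Differentiating 5 times: d^5/dx^5 [1/(1-x)] = 5!/(1-x)^6.
The expansion 1/(1-x)^6 = sum_{k>=0} C(k+5, 5) x^k, so the coefficient of x^n in 5!/(1-x)^6 is 5! * C(n+5, 5).
For n = 1: 120 * C(6, 5) = 120 * 6 = 720

720


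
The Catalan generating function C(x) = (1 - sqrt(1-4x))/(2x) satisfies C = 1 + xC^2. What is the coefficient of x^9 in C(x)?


Substituting x -> x scales the n-th coefficient by 1, so [x^9] C(x) = C_9.
C_9 = C(2*9, 9)/(10) = 48620/10 = 4862.
= 4862.

4862


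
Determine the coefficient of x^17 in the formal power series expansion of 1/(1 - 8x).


The geometric series identity gives 1/(1 - c x) = sum_{k>=0} c^k x^k, so the coefficient of x^k is c^k.
Here c = 8 and k = 17.
Computing: 8^17 = 2251799813685248

2251799813685248


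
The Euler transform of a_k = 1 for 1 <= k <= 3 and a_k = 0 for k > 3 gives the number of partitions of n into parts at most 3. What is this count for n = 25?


Partitions of 25 into parts at most 3:
Using generating function (1-x)^(-1)(1-x^2)^(-1)(1-x^3)^(-1),
the coefficient of x^25 = 65

65


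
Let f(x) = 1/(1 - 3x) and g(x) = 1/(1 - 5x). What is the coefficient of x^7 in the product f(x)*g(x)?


The coefficient of x^n in f*g is the Cauchy product: sum_{k=0}^{n} a^k * b^(n-k).
With a=3, b=5, n=7:
sum_{k=0}^{7} 3^k * 5^(7-k)
= 192032

192032


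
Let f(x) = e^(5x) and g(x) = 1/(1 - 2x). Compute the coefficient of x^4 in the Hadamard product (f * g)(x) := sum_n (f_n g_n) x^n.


Expanding: f_k = 5^k/k! (from e^(5x)) and g_k = 2^k (from 1/(1 - 2x)). So the Hadamard coefficient (f * g)_k = 5^k 2^k / k! = (10)^k / k!.
For k = 4: 10^4/4! = 10000/24 = 1250/3.

1250/3


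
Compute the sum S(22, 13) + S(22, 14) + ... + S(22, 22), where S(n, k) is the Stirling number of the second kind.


By definition, S(n, k) counts partitions of an n-set into exactly k nonempty blocks.
Computing row n = 22 for k = 13..22:
S(22, k): 22496861868481, 3295165281331, 345615943200, 26046574004, 1404142047, 53374629, 1389850, 23485, 231, 1
Sum = 26165148597259.

26165148597259


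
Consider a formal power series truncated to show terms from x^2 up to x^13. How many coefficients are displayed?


From x^2 to x^13 inclusive, the count is 13 - 2 + 1 = 12.

12


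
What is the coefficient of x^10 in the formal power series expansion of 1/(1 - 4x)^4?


The general identity 1/(1 - c x)^r = sum_{k>=0} c^k C(k + r - 1, r - 1) x^k follows by substituting y = c x into 1/(1 - y)^r = sum_{k>=0} C(k + r - 1, r - 1) y^k.
For c = 4, r = 4, k = 10:
4^10 * C(13, 3) = 1048576 * 286 = 299892736.

299892736


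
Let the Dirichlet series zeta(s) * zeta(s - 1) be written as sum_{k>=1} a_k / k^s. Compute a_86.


Convolution gives a_k = sum_{d | k} d * 1 = sum_{d | k} d = sigma(k), the sum of positive divisors of k.
For k = 86, the divisors are 1, 2, 43, 86, so
sigma(86) = 1 + 2 + 43 + 86 = 132.

132


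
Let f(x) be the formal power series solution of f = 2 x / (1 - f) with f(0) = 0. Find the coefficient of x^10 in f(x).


Apply Lagrange inversion: f = 2 x * phi(f) with phi(t) = 1/(1 - t), so
[x^n] f = 2^n * (1/n) [t^(n-1)] phi(t)^n = 2^n * (1/n) [t^(n-1)] (1 - t)^(-n) = 2^n * (1/n) C(2n - 2, n - 1) = 2^n * C_{n-1}.
For n = 10: C_9 = C(18, 9) / 10 = 48620/10 = 4862.
With the 2^10 = 1024 factor, the coefficient is 1024 * 4862 = 4978688.

4978688


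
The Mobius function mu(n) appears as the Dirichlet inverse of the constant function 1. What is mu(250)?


250 has a squared prime factor, so mu(250) = 0.
Factorization reveals a repeated prime.

0


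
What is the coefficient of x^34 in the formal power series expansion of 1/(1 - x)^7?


The negative binomial / multiset identity is
1/(1 - x)^r = sum_{k>=0} C(k + r - 1, r - 1) x^k.
Here r = 7 and k = 34, so the coefficient is
C(34 + 6, 6) = C(40, 6)
= 3838380

3838380


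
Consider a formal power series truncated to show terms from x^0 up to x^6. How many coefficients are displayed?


From x^0 to x^6 inclusive, the count is 6 - 0 + 1 = 7.

7


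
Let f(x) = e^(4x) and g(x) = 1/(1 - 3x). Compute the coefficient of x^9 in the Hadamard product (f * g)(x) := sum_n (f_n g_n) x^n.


Expanding: f_k = 4^k/k! (from e^(4x)) and g_k = 3^k (from 1/(1 - 3x)). So the Hadamard coefficient (f * g)_k = 4^k 3^k / k! = (12)^k / k!.
For k = 9: 12^9/9! = 5159780352/362880 = 497664/35.

497664/35


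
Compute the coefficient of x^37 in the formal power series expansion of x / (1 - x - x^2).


Let f(x) = sum_{k>=0} a_k x^k. Multiplying f(x) * (1 - x - x^2) = x and matching coefficients gives a_0 = 0, a_1 = 1, and a_k = a_{k-1} + a_{k-2} for k >= 2. These are the Fibonacci numbers F_k.
Iterating from F_0 = 0, F_1 = 1:
F_0=0, F_1=1, F_2=1, F_3=2, F_4=3, F_5=5, F_6=8, F_7=13, F_8=21, F_9=34, ...
F_37 = 24157817.

24157817


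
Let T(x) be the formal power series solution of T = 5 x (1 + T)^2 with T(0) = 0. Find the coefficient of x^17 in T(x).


Apply the Lagrange inversion formula: if T = 5 x * phi(T) with phi(t) = (1 + t)^2, then [x^n] T = 5^n * (1/n) [t^(n-1)] phi(t)^n = 5^n * (1/n) [t^(n-1)] (1 + t)^(2n) = 5^n * (1/n) C(2n, n-1).
Using the identity C(2n, n-1) = C(2n, n) * n / (n+1), the unscaled factor equals C(2n, n) / (n+1) = C_n, the n-th Catalan number.
For n = 17: C_17 = C(34, 17) / 18 = 2333606220/18 = 129644790.
With the 5^17 = 762939453125 factor, the coefficient is 762939453125 * 129644790 = 98911125183105468750.

98911125183105468750


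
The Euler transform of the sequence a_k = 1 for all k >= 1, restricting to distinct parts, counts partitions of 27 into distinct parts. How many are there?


Partitions of 27 into distinct parts can be computed via generating function.
Product (1+x)(1+x^2)(1+x^3)...
The coefficient of x^27 = 192

192


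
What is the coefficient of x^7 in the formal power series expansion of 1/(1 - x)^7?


The expansion 1/(1 - x)^r = sum_{k>=0} C(k + r - 1, r - 1) x^k follows from the multiset / negative-binomial theorem (or from repeated differentiation of the geometric series).
For r = 7 and k = 7:
C(13, 6) = 6227020800 / (720 * 5040) = 1716.

1716


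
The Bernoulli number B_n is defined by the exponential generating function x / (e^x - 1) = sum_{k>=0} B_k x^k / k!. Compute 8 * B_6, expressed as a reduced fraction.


Bernoulli numbers can also be computed recursively via B_0 = 1 and sum_{j=0}^{m} C(m+1, j) B_j = 0 for m >= 1. Odd-index Bernoulli numbers vanish for k >= 3.
Computing B_6 = 1/42, so 8 * B_6 = 8 * 1/42 = 4/21.

4/21


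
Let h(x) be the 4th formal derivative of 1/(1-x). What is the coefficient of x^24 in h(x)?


Differentiating 4 times: d^4/dx^4 [1/(1-x)] = 4!/(1-x)^5.
The expansion 1/(1-x)^5 = sum_{k>=0} C(k+4, 4) x^k, so the coefficient of x^n in 4!/(1-x)^5 is 4! * C(n+4, 4).
For n = 24: 24 * C(28, 4) = 24 * 20475 = 491400

491400


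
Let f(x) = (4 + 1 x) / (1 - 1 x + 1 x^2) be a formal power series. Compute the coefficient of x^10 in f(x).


Write f(x) = sum_{k>=0} a_k x^k. Multiplying both sides by 1 - 1 x + 1 x^2 gives
(1 - 1 x + 1 x^2) sum_{k>=0} a_k x^k = 4 + 1 x.
Matching coefficients:
 x^0: a_0 = 4
 x^1: a_1 - 1 a_0 = 1  =>  a_1 = 1*4 + 1 = 5
 x^k (k >= 2): a_k = 1 a_{k-1} - 1 a_{k-2}.
Iterating: a_2 = 1, a_3 = -4, a_4 = -5, a_5 = -1, a_6 = 4, a_7 = 5, a_8 = 1, a_9 = -4, a_10 = -5.
So the coefficient of x^10 is -5.

-5


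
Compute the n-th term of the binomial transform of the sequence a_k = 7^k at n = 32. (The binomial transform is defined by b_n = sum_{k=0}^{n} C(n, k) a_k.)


With a_k = 7^k, b_n = sum_{k=0}^{n} C(n, k) 7^k = (1 + 7)^n by the binomial theorem.
For n = 32: (1 + 7)^32 = 8^32 = 79228162514264337593543950336.

79228162514264337593543950336


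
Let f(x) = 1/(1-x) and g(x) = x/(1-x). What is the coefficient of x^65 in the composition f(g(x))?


First simplify the composition: f(g(x)) = 1/(1 - x/(1-x)) = (1-x)/((1-x) - x) = (1-x)/(1-2x).
Now extract the coefficient. Write (1-x)/(1-2x) = 1/(1-2x) - x/(1-2x).
The coefficient of x^n in 1/(1-2x) is 2^n, and in x/(1-2x) is 2^(n-1) (for n >= 1).
So the coefficient of x^65 is 2^65 - 2^64 = 36893488147419103232 - 18446744073709551616 = 18446744073709551616.

18446744073709551616


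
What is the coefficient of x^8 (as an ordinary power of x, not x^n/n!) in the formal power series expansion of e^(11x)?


The exponential series is e^y = sum_{k>=0} y^k / k!. Substituting y = 11x gives
e^(11x) = sum_{k>=0} 11^k x^k / k!.
So the coefficient of x^n is a^n/n! with a = 11, n = 8:
11^8 / 8! = 214358881/40320 = 214358881/40320

214358881/40320


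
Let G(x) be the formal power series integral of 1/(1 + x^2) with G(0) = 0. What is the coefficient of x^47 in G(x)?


1/(1 + x^2) = sum_{j>=0} (-1)^j x^(2j). Integrating termwise with G(0) = 0:
G(x) = sum_{j>=0} (-1)^j x^(2j+1) / (2j+1) = arctan(x).
Only odd powers are nonzero. For x^47 write 47 = 2*23 + 1, giving
(-1)^23 / 47 = -1/47 = -1/47.

-1/47


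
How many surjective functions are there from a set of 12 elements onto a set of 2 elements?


By inclusion-exclusion on which target elements are missed, the number of surjections from an n-set onto a k-set is
surj(n, k) = sum_{j=0}^{k} (-1)^j C(k, j) (k - j)^n.
Equivalently surj(n, k) = k! * S(n, k), where S(n, k) is the Stirling number of the second kind.
For n = 12, k = 2:
S(12, 2) = 2047, so
surj = 2! * 2047 = 2 * 2047 = 4094.

4094


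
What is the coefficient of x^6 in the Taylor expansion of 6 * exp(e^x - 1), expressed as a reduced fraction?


exp(e^x - 1) = sum_{k>=0} Bell_k x^k / k!, where Bell_k is the k-th Bell number.
So the coefficient of x^6 is 6 * Bell_6 / 6!.
Computing: Bell_6 = 203 and 6! = 720, giving
6 * 203/720 = 203/120.

203/120


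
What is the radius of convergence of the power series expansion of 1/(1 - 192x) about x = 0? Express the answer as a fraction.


Expanding 1/(1 - 192x) = sum_{k>=0} 192^k x^k, the series converges when |192x| < 1, i.e., |x| < 1/192.
So the radius of convergence is 1/192 = 1/192.

1/192


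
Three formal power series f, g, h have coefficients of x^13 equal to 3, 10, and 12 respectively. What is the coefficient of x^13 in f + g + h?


Series addition is componentwise:
3 + 10 + 12
= 25

25


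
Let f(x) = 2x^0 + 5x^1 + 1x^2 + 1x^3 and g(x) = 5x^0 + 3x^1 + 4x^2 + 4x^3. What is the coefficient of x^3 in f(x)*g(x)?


Cauchy product at x^3:
2*4 + 5*4 + 1*3 + 1*5
= 36

36


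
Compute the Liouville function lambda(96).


The Liouville function is lambda(k) = (-1)^Omega(k), where Omega(k) counts the prime factors of k with multiplicity.
Factoring: 96 = 2 * 2 * 2 * 2 * 2 * 3, so Omega(96) = 6.
lambda(96) = (-1)^6 = 1.

1


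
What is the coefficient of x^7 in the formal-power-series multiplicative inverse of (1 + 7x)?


The inverse is 1/(1 + 7x). Apply the geometric identity 1/(1 - y) = sum_{k>=0} y^k with y = -7x:
1/(1 + 7x) = sum_{k>=0} (-7)^k x^k.
So the coefficient of x^7 is (-7)^7 = -823543.

-823543


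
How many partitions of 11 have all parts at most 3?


Using the generating function (1-x)^(-1)(1-x^2)^(-1)(1-x^3)^(-1),
the coefficient of x^11 counts these restricted partitions.
Result = 16

16


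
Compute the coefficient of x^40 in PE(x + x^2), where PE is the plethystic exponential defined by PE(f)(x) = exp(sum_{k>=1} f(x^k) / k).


With f(x) = x + x^2, the exponent is sum_{k>=1} (x^k + x^(2k)) / k = -ln(1 - x) - ln(1 - x^2). Exponentiating:
PE(x + x^2) = 1 / ((1 - x)(1 - x^2)).
This is the generating function for partitions of n into parts of size 1 or 2. The number of 2's can be any j in 0..20, and the rest are 1's, so
[x^40] = floor(40/2) + 1 = 21.

21


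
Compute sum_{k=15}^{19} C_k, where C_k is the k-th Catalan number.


C_15 through C_19: 9694845, 35357670, 129644790, 477638700, 1767263190
Sum = 9694845 + 35357670 + 129644790 + 477638700 + 1767263190
= 2419599195

2419599195


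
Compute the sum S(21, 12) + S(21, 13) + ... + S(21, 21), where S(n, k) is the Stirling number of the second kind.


By definition, S(n, k) counts partitions of an n-set into exactly k nonempty blocks.
Computing row n = 21 for k = 12..21:
S(21, k): 6833042030178, 1204909218331, 149304004500, 13087462580, 809944464, 34952799, 1023435, 19285, 210, 1
Sum = 8201188655783.

8201188655783


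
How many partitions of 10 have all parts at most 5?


Using the generating function (1-x)^(-1)(1-x^2)^(-1)...(1-x^5)^(-1),
the coefficient of x^10 counts these restricted partitions.
Result = 30

30


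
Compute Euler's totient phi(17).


phi(n) counts integers in [1, n] coprime to n. Using the multiplicative formula phi(n) = n * prod_{p | n} (1 - 1/p):
17 = 17, so
phi(17) = 17 * (1 - 1/17) = 16.

16


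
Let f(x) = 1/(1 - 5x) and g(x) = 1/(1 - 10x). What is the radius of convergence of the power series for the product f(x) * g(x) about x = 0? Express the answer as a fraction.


The radius of 1/(1 - 5x) is 1/5 (nearest singularity at x = 1/5), and the radius of 1/(1 - 10x) is 1/10.
The product f(x)*g(x) = 1/((1 - 5x)(1 - 10x)) has singularities at both 1/5 and 1/10, so its radius of convergence is the distance to the nearest one:
min(1/5, 1/10) = 1/10.

1/10


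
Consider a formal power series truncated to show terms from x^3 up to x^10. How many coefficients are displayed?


From x^3 to x^10 inclusive, the count is 10 - 3 + 1 = 8.

8


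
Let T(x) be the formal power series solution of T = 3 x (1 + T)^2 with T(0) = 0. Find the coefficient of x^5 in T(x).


Apply the Lagrange inversion formula: if T = 3 x * phi(T) with phi(t) = (1 + t)^2, then [x^n] T = 3^n * (1/n) [t^(n-1)] phi(t)^n = 3^n * (1/n) [t^(n-1)] (1 + t)^(2n) = 3^n * (1/n) C(2n, n-1).
Using the identity C(2n, n-1) = C(2n, n) * n / (n+1), the unscaled factor equals C(2n, n) / (n+1) = C_n, the n-th Catalan number.
For n = 5: C_5 = C(10, 5) / 6 = 252/6 = 42.
With the 3^5 = 243 factor, the coefficient is 243 * 42 = 10206.

10206


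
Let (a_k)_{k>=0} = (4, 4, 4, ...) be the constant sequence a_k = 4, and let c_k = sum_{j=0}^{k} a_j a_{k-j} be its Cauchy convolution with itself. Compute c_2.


Since a_j = 4 for all j >= 0, the convolution sum becomes
c_k = sum_{j=0}^{k} 4 * 4 = 16 * (k + 1).
Equivalently, the generating function of (a_k) is 4/(1 - x) and its square is 16/(1 - x)^2 = sum_{k>=0} 16(k + 1) x^k.
For k = 2: 16 * 3 = 48.

48


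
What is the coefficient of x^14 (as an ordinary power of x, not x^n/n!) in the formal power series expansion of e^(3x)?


The exponential series is e^y = sum_{k>=0} y^k / k!. Substituting y = 3x gives
e^(3x) = sum_{k>=0} 3^k x^k / k!.
So the coefficient of x^n is a^n/n! with a = 3, n = 14:
3^14 / 14! = 4782969/87178291200 = 19683/358758400

19683/358758400


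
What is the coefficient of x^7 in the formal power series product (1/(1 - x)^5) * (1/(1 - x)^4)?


Combine the factors: (1/(1 - x)^5) * (1/(1 - x)^4) = 1/(1 - x)^9.
Then use 1/(1 - x)^r = sum_{k>=0} C(k + r - 1, r - 1) x^k with r = 9 and k = 7:
C(15, 8) = 6435.

6435


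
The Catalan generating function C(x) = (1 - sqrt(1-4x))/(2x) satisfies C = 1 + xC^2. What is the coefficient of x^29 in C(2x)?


Substituting x -> 2x scales the n-th coefficient by 2^n, so [x^29] C(2x) = 2^29 * C_29.
C_29 = C(2*29, 29)/(30) = 30067266499541040/30 = 1002242216651368.
So 2^29 * 1002242216651368 = 536870912 * 1002242216651368 = 538074692898521524207616.

538074692898521524207616


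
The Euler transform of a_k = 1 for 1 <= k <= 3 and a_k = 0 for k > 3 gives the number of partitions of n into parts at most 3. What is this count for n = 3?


Partitions of 3 into parts at most 3:
Using generating function (1-x)^(-1)(1-x^2)^(-1)(1-x^3)^(-1),
the coefficient of x^3 = 3

3


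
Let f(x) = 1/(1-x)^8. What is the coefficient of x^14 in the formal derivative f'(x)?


Differentiate: d/dx [ 1/(1-x)^r ] = r / (1-x)^(r+1).
Here r = 8, so f'(x) = 8 / (1-x)^9.
The expansion of 1/(1-x)^(r+1) has coefficient of x^n equal to C(n+r, r).
So the coefficient of x^14 in f'(x) is
8 * C(22, 8) = 8 * 319770 = 2558160

2558160


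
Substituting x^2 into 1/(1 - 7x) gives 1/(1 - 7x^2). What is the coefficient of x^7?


Since 1/(1 - 7x^2) only has even powers of x,
the coefficient of x^7 (odd) is 0.

0


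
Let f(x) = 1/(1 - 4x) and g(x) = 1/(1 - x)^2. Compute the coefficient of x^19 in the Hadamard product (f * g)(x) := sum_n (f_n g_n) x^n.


f has coefficients f_k = 4^k. For g = 1/(1 - x)^2 the coefficient is g_k = C(k + 1, 1) = k + 1. The Hadamard coefficient is (f * g)_k = 4^k * (k + 1).
For k = 19: 4^19 * 20 = 274877906944 * 20 = 5497558138880.

5497558138880


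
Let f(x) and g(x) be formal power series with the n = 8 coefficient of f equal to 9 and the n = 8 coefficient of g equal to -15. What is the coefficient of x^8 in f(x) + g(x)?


Addition of formal power series is termwise.
The coefficient of x^8 in f + g = 9 + -15
= -6

-6


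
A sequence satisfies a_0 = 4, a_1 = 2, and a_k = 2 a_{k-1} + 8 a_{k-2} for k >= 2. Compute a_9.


The characteristic equation is t^2 - 2 t - 8 = 0, with roots r_1 = 4 and r_2 = -2 (so c_1 = r_1 + r_2, c_2 = -r_1 r_2 as required).
One can use the closed form a_n = A r_1^n + B r_2^n, but direct iteration is more reliable:
a_0 = 4, a_1 = 2, a_2 = 36, a_3 = 88, a_4 = 464, a_5 = 1632, a_6 = 6976, a_7 = 27008, a_8 = 109824, a_9 = 435712.
So a_9 = 435712.

435712


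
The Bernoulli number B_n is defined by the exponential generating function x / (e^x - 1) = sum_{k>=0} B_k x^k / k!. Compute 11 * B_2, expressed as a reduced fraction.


Bernoulli numbers can also be computed recursively via B_0 = 1 and sum_{j=0}^{m} C(m+1, j) B_j = 0 for m >= 1. Odd-index Bernoulli numbers vanish for k >= 3.
Computing B_2 = 1/6, so 11 * B_2 = 11 * 1/6 = 11/6.

11/6


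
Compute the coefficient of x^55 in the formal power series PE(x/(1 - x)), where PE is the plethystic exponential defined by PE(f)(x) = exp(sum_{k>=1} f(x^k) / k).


For f(x) = x/(1 - x) we have
sum_{k>=1} f(x^k) / k = sum_{k>=1} (1/k) * x^k / (1 - x^k) = sum_{k, m >= 1} x^(k m) / k,
which after exponentiating simplifies to
PE(x/(1 - x)) = prod_{k>=1} 1 / (1 - x^k).
This is the generating function for the partition function p(n), so the coefficient of x^55 is p(55).
Computing p(55) by dynamic programming over parts 1, 2, ..., 55: p(55) = 451276.

451276


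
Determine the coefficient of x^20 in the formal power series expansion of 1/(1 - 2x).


The geometric series identity gives 1/(1 - c x) = sum_{k>=0} c^k x^k, so the coefficient of x^k is c^k.
Here c = 2 and k = 20.
Computing: 2^20 = 1048576

1048576


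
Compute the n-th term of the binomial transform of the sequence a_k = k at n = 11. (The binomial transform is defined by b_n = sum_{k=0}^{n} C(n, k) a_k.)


With a_k = k, b_n = sum_{k=0}^{n} C(n, k) k. Using k * C(n, k) = n * C(n-1, k-1) gives b_n = n * sum_{k>=1} C(n-1, k-1) = n * 2^(n-1).
For n = 11: 11 * 2^10 = 11 * 1024 = 11264.

11264


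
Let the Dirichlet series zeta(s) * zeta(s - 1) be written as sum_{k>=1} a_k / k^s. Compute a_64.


Convolution gives a_k = sum_{d | k} d * 1 = sum_{d | k} d = sigma(k), the sum of positive divisors of k.
For k = 64, the divisors are 1, 2, 4, 8, 16, 32, 64, so
sigma(64) = 1 + 2 + 4 + 8 + 16 + 32 + 64 = 127.

127


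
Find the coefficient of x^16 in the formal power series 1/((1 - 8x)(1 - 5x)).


By partial fractions or Cauchy convolution:
The coefficient equals sum_{k=0}^{16} 8^k * 5^(16-k).
= 750345624744041

750345624744041


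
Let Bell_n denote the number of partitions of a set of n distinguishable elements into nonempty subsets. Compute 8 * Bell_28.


Bell_28 can be computed from the Bell triangle or from Dobinski's identity Bell_n = (1/e) * sum_{k>=0} k^n / k!.
Computing Bell_28 = 6160539404599934652455.
Then 8 * 6160539404599934652455 = 49284315236799477219640.

49284315236799477219640


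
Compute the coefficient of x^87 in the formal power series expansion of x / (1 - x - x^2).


Let f(x) = sum_{k>=0} a_k x^k. Multiplying f(x) * (1 - x - x^2) = x and matching coefficients gives a_0 = 0, a_1 = 1, and a_k = a_{k-1} + a_{k-2} for k >= 2. These are the Fibonacci numbers F_k.
Iterating from F_0 = 0, F_1 = 1:
F_0=0, F_1=1, F_2=1, F_3=2, F_4=3, F_5=5, F_6=8, F_7=13, F_8=21, F_9=34, ...
F_87 = 679891637638612258.

679891637638612258


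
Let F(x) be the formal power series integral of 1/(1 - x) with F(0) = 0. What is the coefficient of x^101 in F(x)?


1/(1 - x) = sum_{k>=0} x^k. Integrating termwise and using F(0) = 0 gives
F(x) = sum_{k>=0} x^(k+1) / (k+1) = sum_{m>=1} x^m / m = -ln(1 - x).
So the coefficient of x^101 is 1/101 = 1/101.

1/101


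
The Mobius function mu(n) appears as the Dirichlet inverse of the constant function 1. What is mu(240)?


240 has a squared prime factor, so mu(240) = 0.
Factorization reveals a repeated prime.

0


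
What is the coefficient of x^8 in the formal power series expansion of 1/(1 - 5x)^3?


The general identity 1/(1 - c x)^r = sum_{k>=0} c^k C(k + r - 1, r - 1) x^k follows by substituting y = c x into 1/(1 - y)^r = sum_{k>=0} C(k + r - 1, r - 1) y^k.
For c = 5, r = 3, k = 8:
5^8 * C(10, 2) = 390625 * 45 = 17578125.

17578125


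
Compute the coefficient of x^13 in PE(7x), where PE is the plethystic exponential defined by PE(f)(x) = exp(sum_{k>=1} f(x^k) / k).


With f(x) = 7x, the exponent is sum_{k>=1} 7 x^k / k = 7 * (-ln(1 - x)). Exponentiating:
PE(7x) = exp(-7 ln(1 - x)) = 1/(1 - x)^7.
By the negative binomial expansion, [x^n] 1/(1 - x)^7 = C(n + 6, 6).
For n = 13: C(19, 6) = 27132.

27132


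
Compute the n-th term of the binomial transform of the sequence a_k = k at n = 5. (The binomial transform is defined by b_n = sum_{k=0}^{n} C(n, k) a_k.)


With a_k = k, b_n = sum_{k=0}^{n} C(n, k) k. Using k * C(n, k) = n * C(n-1, k-1) gives b_n = n * sum_{k>=1} C(n-1, k-1) = n * 2^(n-1).
For n = 5: 5 * 2^4 = 5 * 16 = 80.

80


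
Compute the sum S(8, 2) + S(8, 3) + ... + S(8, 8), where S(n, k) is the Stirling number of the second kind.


By definition, S(n, k) counts partitions of an n-set into exactly k nonempty blocks.
Computing row n = 8 for k = 2..8:
S(8, k): 127, 966, 1701, 1050, 266, 28, 1
Sum = 4139.

4139


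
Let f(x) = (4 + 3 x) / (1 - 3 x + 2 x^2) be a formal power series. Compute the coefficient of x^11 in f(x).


Write f(x) = sum_{k>=0} a_k x^k. Multiplying both sides by 1 - 3 x + 2 x^2 gives
(1 - 3 x + 2 x^2) sum_{k>=0} a_k x^k = 4 + 3 x.
Matching coefficients:
 x^0: a_0 = 4
 x^1: a_1 - 3 a_0 = 3  =>  a_1 = 3*4 + 3 = 15
 x^k (k >= 2): a_k = 3 a_{k-1} - 2 a_{k-2}.
Iterating: a_2 = 37, a_3 = 81, a_4 = 169, a_5 = 345, a_6 = 697, a_7 = 1401, a_8 = 2809, a_9 = 5625, a_10 = 11257, a_11 = 22521.
So the coefficient of x^11 is 22521.

22521
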